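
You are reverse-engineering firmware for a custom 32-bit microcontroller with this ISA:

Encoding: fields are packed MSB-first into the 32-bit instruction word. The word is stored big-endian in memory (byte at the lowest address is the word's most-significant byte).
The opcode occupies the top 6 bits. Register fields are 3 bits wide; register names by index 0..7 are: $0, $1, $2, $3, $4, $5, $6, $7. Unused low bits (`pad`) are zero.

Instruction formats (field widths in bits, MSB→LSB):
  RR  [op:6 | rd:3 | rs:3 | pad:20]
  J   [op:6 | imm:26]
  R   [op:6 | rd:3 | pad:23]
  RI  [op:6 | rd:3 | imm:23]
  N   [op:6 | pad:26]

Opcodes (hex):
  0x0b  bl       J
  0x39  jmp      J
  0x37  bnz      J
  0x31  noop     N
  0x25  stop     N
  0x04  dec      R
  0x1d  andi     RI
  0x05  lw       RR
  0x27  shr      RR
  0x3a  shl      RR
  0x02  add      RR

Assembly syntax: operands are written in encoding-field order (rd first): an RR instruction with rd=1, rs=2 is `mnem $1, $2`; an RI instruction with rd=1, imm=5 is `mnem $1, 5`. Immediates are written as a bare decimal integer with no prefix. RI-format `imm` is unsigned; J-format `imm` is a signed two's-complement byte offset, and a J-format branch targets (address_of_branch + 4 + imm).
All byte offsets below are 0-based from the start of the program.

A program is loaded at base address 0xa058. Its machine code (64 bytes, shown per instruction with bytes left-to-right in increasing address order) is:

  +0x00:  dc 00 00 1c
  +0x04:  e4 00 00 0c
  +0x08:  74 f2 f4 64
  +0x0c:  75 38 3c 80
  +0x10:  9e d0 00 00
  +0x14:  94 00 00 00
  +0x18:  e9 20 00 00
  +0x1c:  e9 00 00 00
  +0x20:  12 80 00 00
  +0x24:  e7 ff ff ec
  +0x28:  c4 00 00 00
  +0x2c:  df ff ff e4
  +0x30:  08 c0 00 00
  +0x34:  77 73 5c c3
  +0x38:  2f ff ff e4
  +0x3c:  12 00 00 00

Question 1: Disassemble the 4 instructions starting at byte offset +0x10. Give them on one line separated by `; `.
shr $5, $5; stop; shl $2, $2; shl $2, $0

off 0x10: read 9e d0 00 00 as big → 0x9ed00000
  top 6b → 0x27 → shr [RR]
  rd@[25:23]=0x5 ⇒ $5
  rs@[22:20]=0x5 ⇒ $5
off 0x14: read 94 00 00 00 as big → 0x94000000
  top 6b → 0x25 → stop [N]
off 0x18: read e9 20 00 00 as big → 0xe9200000
  top 6b → 0x3a → shl [RR]
  rd@[25:23]=0x2 ⇒ $2
  rs@[22:20]=0x2 ⇒ $2
off 0x1c: read e9 00 00 00 as big → 0xe9000000
  top 6b → 0x3a → shl [RR]
  rd@[25:23]=0x2 ⇒ $2
  rs@[22:20]=0x0 ⇒ $0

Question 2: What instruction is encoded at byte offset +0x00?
+0x00: dc 00 00 1c ⇒ word 0xdc00001c (big)
  op=0xdc00001c>>26=0x37 ⇒ bnz (J)
  imm@[25:0]=0x1c ⇒ 28

bnz 28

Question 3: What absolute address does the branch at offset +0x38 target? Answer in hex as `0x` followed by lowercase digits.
[38] 2f ff ff e4 → 0x2fffffe4
  op=0x2fffffe4>>26=0xb ⇒ bl (J)
  imm: (w>>0)&0x3ffffff=0x3ffffe4 (s26→-28) → -28
  target = base 0xa058 + off 0x38 + 4 + imm -28 = 0xa078

0xa078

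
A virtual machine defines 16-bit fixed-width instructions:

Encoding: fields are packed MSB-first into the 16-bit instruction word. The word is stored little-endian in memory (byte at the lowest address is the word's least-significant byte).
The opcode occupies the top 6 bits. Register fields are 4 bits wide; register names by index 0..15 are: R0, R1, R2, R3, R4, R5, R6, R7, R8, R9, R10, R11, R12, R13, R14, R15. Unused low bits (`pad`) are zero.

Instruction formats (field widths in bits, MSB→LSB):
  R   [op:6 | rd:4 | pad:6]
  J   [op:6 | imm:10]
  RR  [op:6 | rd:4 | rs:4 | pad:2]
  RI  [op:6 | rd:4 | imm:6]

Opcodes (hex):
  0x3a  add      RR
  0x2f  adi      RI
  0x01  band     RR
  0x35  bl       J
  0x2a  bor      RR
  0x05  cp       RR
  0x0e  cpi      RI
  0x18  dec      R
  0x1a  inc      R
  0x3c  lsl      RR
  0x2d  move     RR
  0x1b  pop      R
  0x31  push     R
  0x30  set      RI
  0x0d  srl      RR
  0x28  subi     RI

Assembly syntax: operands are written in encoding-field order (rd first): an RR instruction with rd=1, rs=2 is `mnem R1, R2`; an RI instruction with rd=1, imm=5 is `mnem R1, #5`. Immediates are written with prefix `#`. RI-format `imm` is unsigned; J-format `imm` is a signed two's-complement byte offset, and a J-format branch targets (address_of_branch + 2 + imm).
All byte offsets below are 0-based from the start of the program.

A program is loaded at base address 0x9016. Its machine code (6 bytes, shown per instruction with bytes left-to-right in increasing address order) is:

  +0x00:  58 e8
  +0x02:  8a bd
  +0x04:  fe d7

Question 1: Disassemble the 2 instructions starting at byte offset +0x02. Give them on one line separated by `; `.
adi R6, #10; bl #-2

off 0x02: read 8a bd as little → 0xbd8a
  opcode bits[15:10]=0x2f: adi/RI
  [9:6] rd=6 = R6
  [5:0] imm=10 = #10
off 0x04: read fe d7 as little → 0xd7fe
  opcode bits[15:10]=0x35: bl/J
  [9:0] imm=1022 (s10→-2) = #-2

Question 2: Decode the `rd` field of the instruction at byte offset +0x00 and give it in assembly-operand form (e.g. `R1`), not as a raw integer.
R1

off 0x00: read 58 e8 as little → 0xe858
  opcode bits[15:10]=0x3a: add/RR
  rd@[9:6]=0x1 ⇒ R1
  rs@[5:2]=0x6 ⇒ R6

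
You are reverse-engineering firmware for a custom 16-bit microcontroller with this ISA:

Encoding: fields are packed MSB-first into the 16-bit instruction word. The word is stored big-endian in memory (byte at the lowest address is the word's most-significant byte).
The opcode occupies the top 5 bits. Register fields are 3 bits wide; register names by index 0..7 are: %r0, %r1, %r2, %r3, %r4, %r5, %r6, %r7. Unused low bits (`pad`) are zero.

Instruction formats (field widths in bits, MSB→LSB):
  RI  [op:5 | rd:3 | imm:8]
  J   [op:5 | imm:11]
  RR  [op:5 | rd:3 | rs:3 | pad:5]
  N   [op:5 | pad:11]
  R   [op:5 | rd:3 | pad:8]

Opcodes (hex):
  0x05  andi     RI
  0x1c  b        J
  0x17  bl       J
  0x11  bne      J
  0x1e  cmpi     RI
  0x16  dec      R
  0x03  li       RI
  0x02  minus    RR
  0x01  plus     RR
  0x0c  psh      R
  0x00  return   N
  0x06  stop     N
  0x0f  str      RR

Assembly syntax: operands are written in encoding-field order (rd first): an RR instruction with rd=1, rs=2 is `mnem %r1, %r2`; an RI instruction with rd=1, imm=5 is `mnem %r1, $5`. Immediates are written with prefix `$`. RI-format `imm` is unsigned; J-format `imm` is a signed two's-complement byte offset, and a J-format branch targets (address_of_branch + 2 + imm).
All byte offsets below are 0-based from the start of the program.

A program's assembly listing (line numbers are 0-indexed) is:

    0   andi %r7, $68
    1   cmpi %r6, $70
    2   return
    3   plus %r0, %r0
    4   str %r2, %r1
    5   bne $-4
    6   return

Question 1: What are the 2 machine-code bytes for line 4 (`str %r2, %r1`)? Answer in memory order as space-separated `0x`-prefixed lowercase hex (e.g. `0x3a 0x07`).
0x7a 0x20

4. str fields op=0xf:5|rd=2:3|rs=1:3|pad=0:5 → word 7a20h → 7a 20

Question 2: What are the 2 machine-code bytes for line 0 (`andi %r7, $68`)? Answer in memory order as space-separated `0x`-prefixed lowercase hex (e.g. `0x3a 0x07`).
0x2f 0x44

line 0 (andi): pack op=0x5:5|rd=7:3|imm=68:8 = 0x2f44; big→ 2f 44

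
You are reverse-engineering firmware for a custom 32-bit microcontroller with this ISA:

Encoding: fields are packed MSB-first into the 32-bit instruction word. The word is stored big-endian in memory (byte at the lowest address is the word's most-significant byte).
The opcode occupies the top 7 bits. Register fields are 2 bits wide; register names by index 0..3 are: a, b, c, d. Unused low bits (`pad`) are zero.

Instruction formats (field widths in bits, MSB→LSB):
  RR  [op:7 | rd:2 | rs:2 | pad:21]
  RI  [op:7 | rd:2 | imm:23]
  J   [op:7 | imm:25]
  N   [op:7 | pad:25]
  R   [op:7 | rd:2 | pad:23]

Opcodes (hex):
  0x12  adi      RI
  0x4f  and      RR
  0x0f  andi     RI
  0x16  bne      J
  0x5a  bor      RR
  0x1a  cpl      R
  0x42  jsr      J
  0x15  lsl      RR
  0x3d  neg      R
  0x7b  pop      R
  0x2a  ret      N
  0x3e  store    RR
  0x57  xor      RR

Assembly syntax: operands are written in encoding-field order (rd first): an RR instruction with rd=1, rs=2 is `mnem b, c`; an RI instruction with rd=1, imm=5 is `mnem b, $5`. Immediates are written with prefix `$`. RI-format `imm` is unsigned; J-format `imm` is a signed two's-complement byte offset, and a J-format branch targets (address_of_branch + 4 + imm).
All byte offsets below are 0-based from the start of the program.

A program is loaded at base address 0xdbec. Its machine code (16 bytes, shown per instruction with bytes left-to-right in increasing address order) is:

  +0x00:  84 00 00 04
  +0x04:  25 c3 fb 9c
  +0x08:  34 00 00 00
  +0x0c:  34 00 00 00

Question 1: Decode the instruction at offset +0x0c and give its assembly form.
cpl a

@+0c  big-endian(34 00 00 00) = 0x34000000
  op=0x34000000>>25=0x1a ⇒ cpl (R)
  rd@[24:23]=0x0 ⇒ a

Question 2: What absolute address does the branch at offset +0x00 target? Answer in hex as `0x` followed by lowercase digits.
off 0x00: read 84 00 00 04 as big → 0x84000004
  op=0x84000004>>25=0x42 ⇒ jsr (J)
  imm: (w>>0)&0x1ffffff=0x4 → $4
  target = base 0xdbec + off 0x00 + 4 + imm 4 = 0xdbf4

0xdbf4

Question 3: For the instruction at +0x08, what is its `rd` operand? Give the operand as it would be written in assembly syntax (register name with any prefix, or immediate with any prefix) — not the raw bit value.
[08] 34 00 00 00 → 0x34000000
  op=0x34000000>>25=0x1a ⇒ cpl (R)
  [24:23] rd=0 = a

a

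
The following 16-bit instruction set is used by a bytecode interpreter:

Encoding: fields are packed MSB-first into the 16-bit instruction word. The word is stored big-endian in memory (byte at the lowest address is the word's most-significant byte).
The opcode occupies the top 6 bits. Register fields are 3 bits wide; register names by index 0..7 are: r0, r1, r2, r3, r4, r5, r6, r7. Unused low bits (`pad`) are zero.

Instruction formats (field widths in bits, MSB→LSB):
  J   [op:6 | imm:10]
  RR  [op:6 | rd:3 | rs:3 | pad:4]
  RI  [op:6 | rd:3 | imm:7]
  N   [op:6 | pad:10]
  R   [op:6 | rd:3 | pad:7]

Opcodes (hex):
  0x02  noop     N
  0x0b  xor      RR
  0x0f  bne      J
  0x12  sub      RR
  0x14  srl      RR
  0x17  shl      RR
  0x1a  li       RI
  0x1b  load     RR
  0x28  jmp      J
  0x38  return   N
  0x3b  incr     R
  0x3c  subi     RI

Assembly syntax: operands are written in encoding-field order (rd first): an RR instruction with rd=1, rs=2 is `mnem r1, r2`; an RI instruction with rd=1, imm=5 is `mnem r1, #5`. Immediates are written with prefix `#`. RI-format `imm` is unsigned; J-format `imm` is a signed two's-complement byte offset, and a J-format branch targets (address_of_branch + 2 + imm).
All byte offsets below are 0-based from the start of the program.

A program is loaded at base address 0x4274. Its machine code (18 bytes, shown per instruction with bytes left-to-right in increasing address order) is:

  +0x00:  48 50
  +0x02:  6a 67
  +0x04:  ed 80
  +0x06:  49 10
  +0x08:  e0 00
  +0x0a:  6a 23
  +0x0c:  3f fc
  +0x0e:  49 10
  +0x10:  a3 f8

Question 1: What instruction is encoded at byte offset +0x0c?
bne #-4

[0c] 3f fc → 0x3ffc
  opcode bits[15:10]=0xf: bne/J
  imm@[9:0]=0x3fc (s10→-4) ⇒ #-4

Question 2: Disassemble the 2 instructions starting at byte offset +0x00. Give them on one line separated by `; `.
@+00  big-endian(48 50) = 0x4850
  opcode bits[15:10]=0x12: sub/RR
  [9:7] rd=0 = r0
  [6:4] rs=5 = r5
@+02  big-endian(6a 67) = 0x6a67
  opcode bits[15:10]=0x1a: li/RI
  [9:7] rd=4 = r4
  [6:0] imm=103 = #103

sub r0, r5; li r4, #103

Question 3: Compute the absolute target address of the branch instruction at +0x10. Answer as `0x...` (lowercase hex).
0x427e

@+10  big-endian(a3 f8) = 0xa3f8
  op=0xa3f8>>10=0x28 ⇒ jmp (J)
  [9:0] imm=1016 (s10→-8) = #-8
  target = base 0x4274 + off 0x10 + 2 + imm -8 = 0x427e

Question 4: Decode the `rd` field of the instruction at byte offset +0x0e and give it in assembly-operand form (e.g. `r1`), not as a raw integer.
@+0e  big-endian(49 10) = 0x4910
  top 6b → 0x12 → sub [RR]
  rd@[9:7]=0x2 ⇒ r2
  rs@[6:4]=0x1 ⇒ r1

r2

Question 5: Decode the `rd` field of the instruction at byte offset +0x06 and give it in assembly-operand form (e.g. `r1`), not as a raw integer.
+0x06: 49 10 ⇒ word 0x4910 (big)
  op=0x4910>>10=0x12 ⇒ sub (RR)
  rd@[9:7]=0x2 ⇒ r2
  rs@[6:4]=0x1 ⇒ r1

r2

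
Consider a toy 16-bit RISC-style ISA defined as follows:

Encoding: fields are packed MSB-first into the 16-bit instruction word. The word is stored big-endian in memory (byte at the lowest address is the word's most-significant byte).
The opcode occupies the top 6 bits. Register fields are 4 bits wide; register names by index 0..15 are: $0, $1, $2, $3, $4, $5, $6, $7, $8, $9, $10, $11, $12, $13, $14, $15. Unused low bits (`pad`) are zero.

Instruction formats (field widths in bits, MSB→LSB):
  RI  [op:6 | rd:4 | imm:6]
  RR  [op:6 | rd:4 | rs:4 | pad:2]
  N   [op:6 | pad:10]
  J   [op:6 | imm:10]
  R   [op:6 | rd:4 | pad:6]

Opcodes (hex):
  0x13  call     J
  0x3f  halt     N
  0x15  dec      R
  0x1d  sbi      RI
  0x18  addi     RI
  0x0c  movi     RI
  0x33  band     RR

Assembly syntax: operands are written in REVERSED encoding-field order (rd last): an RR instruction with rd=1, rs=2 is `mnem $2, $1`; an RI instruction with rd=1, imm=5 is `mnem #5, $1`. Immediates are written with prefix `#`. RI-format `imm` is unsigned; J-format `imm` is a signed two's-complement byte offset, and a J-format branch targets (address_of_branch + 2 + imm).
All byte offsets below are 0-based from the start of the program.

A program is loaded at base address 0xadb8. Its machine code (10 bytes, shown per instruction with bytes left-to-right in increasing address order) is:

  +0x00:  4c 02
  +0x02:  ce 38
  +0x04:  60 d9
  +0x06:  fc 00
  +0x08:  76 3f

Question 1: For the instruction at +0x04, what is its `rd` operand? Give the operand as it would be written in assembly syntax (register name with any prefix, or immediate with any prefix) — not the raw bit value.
[04] 60 d9 → 0x60d9
  op=0x60d9>>10=0x18 ⇒ addi (RI)
  rd@[9:6]=0x3 ⇒ $3
  imm@[5:0]=0x19 ⇒ #25

$3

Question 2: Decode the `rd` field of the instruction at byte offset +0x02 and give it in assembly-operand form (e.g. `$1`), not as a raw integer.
$8

[02] ce 38 → 0xce38
  op=0xce38>>10=0x33 ⇒ band (RR)
  rd@[9:6]=0x8 ⇒ $8
  rs@[5:2]=0xe ⇒ $14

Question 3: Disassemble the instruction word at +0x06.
halt

@+06  big-endian(fc 00) = 0xfc00
  opcode bits[15:10]=0x3f: halt/N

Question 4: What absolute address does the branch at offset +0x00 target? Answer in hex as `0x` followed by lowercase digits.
off 0x00: read 4c 02 as big → 0x4c02
  top 6b → 0x13 → call [J]
  imm@[9:0]=0x2 ⇒ #2
  target = base 0xadb8 + off 0x00 + 2 + imm 2 = 0xadbc

0xadbc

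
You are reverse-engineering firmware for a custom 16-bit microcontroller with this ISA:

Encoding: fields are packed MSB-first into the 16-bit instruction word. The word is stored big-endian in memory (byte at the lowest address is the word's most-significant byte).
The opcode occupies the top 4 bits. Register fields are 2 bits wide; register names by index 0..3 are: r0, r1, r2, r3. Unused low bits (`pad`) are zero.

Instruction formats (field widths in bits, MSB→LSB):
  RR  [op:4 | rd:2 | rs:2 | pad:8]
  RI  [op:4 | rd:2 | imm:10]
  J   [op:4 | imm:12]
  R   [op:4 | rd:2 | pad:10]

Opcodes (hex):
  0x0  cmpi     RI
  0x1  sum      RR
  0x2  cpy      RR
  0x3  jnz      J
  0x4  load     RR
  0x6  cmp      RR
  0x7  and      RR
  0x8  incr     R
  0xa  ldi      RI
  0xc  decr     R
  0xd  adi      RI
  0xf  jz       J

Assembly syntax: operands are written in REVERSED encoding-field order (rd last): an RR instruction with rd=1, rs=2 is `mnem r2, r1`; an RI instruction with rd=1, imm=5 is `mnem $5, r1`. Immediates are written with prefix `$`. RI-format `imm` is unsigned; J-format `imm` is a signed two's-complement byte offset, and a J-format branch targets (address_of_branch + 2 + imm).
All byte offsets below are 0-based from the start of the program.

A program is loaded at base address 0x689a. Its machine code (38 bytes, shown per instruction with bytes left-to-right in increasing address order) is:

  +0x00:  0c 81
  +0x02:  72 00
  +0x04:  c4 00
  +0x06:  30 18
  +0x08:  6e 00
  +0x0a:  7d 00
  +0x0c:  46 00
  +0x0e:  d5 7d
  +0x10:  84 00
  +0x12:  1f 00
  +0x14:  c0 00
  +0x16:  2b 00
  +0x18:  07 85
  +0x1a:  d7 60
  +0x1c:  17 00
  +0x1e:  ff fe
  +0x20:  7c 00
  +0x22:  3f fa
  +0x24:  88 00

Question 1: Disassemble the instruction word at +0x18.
@+18  big-endian(07 85) = 0x0785
  op=0x0785>>12=0x0 ⇒ cmpi (RI)
  rd: (w>>10)&0x3=0x1 → r1
  imm: (w>>0)&0x3ff=0x385 → $901

cmpi $901, r1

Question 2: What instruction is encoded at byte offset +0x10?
incr r1

[10] 84 00 → 0x8400
  op=0x8400>>12=0x8 ⇒ incr (R)
  [11:10] rd=1 = r1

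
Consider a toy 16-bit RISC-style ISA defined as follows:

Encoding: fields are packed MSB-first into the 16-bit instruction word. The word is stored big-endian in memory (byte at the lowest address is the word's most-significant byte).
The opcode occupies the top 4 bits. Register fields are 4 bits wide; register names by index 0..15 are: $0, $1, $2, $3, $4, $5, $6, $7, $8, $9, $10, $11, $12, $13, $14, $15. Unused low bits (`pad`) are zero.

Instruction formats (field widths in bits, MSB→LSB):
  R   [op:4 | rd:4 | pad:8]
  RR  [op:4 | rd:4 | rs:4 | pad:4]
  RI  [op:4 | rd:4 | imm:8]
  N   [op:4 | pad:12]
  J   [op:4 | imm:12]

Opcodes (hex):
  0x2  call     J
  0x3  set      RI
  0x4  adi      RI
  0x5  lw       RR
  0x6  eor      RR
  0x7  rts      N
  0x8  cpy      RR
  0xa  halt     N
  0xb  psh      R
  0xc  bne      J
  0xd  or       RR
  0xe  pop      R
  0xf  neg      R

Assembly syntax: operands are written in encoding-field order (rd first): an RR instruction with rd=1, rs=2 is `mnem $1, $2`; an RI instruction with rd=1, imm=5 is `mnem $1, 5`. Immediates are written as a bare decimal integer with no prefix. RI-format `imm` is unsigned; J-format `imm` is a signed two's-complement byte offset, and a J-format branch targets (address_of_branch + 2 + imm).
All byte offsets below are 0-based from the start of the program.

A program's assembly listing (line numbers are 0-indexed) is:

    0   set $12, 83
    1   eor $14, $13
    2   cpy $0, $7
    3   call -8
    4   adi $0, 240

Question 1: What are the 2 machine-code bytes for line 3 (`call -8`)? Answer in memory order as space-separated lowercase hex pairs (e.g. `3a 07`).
2f f8

3. call fields op=0x2:4|imm=-8:12 → word 2ff8h → 2f f8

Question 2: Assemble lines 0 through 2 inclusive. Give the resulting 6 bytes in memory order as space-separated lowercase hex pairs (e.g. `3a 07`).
0. set fields op=0x3:4|rd=12:4|imm=83:8 → word 3c53h → 3c 53
1. eor fields op=0x6:4|rd=14:4|rs=13:4|pad=0:4 → word 6ed0h → 6e d0
2. cpy fields op=0x8:4|rd=0:4|rs=7:4|pad=0:4 → word 8070h → 80 70

3c 53 6e d0 80 70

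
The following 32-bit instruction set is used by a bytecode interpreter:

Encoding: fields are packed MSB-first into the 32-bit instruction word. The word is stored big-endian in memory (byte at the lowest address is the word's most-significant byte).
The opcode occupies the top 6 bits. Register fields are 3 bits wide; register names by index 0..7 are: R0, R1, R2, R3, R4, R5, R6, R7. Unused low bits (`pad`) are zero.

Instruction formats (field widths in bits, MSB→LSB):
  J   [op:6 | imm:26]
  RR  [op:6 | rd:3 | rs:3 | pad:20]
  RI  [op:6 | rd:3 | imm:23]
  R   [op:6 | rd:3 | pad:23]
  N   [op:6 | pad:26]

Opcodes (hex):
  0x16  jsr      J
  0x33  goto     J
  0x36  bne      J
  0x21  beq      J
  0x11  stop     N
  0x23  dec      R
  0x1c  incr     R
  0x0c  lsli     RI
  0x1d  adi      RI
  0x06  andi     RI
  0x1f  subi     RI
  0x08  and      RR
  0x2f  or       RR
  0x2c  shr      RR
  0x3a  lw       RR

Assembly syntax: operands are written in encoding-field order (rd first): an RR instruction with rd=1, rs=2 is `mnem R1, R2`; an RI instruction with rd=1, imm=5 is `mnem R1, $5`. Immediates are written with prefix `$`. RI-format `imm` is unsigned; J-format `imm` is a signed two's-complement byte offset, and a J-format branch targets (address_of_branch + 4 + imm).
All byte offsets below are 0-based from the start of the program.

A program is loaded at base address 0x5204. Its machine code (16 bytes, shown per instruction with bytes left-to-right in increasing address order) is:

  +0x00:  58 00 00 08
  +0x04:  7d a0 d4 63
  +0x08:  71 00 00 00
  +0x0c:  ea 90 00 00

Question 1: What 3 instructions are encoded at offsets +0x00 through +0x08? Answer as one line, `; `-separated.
jsr $8; subi R3, $2151523; incr R2

+0x00: 58 00 00 08 ⇒ word 0x58000008 (big)
  op=0x58000008>>26=0x16 ⇒ jsr (J)
  imm: (w>>0)&0x3ffffff=0x8 → $8
+0x04: 7d a0 d4 63 ⇒ word 0x7da0d463 (big)
  op=0x7da0d463>>26=0x1f ⇒ subi (RI)
  rd: (w>>23)&0x7=0x3 → R3
  imm: (w>>0)&0x7fffff=0x20d463 → $2151523
+0x08: 71 00 00 00 ⇒ word 0x71000000 (big)
  op=0x71000000>>26=0x1c ⇒ incr (R)
  rd: (w>>23)&0x7=0x2 → R2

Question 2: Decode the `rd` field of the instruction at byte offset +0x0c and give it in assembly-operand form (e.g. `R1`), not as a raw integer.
R5

@+0c  big-endian(ea 90 00 00) = 0xea900000
  top 6b → 0x3a → lw [RR]
  rd: (w>>23)&0x7=0x5 → R5
  rs: (w>>20)&0x7=0x1 → R1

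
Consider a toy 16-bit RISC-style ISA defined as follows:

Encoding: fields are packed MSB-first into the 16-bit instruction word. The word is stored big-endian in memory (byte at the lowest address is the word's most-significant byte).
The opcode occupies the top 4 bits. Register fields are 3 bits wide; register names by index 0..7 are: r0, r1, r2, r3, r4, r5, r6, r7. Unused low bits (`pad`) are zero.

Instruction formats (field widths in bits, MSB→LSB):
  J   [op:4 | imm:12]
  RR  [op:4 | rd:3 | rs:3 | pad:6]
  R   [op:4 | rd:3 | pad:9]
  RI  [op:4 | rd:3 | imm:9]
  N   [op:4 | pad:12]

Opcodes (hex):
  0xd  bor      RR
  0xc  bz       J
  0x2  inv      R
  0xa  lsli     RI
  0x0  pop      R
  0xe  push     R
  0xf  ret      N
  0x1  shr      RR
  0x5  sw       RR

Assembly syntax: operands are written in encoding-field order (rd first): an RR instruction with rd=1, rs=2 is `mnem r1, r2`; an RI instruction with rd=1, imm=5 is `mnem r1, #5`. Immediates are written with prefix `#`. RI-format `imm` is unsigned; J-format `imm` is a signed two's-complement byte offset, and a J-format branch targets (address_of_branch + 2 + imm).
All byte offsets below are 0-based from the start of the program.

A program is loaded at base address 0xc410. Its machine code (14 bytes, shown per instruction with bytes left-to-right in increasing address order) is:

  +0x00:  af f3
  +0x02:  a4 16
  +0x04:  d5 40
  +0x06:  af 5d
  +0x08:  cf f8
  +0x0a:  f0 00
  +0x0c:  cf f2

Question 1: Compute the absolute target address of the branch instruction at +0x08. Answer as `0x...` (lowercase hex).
0xc412

+0x08: cf f8 ⇒ word 0xcff8 (big)
  opcode bits[15:12]=0xc: bz/J
  imm: (w>>0)&0xfff=0xff8 (s12→-8) → #-8
  target = base 0xc410 + off 0x08 + 2 + imm -8 = 0xc412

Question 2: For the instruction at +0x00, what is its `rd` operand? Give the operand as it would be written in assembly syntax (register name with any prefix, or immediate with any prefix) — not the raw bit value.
@+00  big-endian(af f3) = 0xaff3
  op=0xaff3>>12=0xa ⇒ lsli (RI)
  rd@[11:9]=0x7 ⇒ r7
  imm@[8:0]=0x1f3 ⇒ #499

r7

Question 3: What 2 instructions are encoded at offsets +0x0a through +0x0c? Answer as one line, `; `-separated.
[0a] f0 00 → 0xf000
  op=0xf000>>12=0xf ⇒ ret (N)
[0c] cf f2 → 0xcff2
  op=0xcff2>>12=0xc ⇒ bz (J)
  imm: (w>>0)&0xfff=0xff2 (s12→-14) → #-14

ret; bz #-14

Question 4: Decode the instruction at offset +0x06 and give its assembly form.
+0x06: af 5d ⇒ word 0xaf5d (big)
  op=0xaf5d>>12=0xa ⇒ lsli (RI)
  rd@[11:9]=0x7 ⇒ r7
  imm@[8:0]=0x15d ⇒ #349

lsli r7, #349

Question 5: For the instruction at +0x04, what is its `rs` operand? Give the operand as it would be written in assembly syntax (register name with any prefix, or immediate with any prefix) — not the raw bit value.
r5

+0x04: d5 40 ⇒ word 0xd540 (big)
  op=0xd540>>12=0xd ⇒ bor (RR)
  [11:9] rd=2 = r2
  [8:6] rs=5 = r5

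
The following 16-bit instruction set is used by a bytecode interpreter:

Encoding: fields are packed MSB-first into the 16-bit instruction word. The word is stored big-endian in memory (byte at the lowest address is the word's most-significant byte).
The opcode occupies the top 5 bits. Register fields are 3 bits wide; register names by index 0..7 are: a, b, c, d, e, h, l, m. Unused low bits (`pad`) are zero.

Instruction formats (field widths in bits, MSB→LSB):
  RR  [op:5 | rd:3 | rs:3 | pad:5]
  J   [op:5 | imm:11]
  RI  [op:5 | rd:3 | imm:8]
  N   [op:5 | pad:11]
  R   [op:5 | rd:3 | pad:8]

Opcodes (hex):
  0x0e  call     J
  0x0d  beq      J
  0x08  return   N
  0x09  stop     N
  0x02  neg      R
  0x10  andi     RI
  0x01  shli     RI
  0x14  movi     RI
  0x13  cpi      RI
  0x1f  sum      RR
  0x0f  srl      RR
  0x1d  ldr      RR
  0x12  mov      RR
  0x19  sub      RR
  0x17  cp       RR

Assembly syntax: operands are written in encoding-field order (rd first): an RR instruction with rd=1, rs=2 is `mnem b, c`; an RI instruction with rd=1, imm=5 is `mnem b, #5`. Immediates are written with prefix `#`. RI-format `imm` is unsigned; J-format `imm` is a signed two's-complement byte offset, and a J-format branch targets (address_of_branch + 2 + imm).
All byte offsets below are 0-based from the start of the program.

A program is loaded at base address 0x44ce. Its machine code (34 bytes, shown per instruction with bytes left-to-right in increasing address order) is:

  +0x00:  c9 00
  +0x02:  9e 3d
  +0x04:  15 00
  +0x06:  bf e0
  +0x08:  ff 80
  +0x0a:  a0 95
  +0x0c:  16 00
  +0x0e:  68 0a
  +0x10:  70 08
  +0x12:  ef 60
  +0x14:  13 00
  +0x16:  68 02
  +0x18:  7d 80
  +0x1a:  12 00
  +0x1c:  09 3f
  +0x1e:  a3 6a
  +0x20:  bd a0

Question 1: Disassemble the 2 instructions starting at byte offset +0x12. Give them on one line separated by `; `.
ldr m, d; neg d

@+12  big-endian(ef 60) = 0xef60
  op=0xef60>>11=0x1d ⇒ ldr (RR)
  rd@[10:8]=0x7 ⇒ m
  rs@[7:5]=0x3 ⇒ d
@+14  big-endian(13 00) = 0x1300
  op=0x1300>>11=0x2 ⇒ neg (R)
  rd@[10:8]=0x3 ⇒ d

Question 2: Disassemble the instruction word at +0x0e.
@+0e  big-endian(68 0a) = 0x680a
  top 5b → 0xd → beq [J]
  [10:0] imm=10 = #10

beq #10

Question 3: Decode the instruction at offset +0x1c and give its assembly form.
shli b, #63

[1c] 09 3f → 0x093f
  op=0x093f>>11=0x1 ⇒ shli (RI)
  [10:8] rd=1 = b
  [7:0] imm=63 = #63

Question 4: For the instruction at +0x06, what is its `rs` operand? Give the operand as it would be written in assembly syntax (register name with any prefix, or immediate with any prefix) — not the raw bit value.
m

off 0x06: read bf e0 as big → 0xbfe0
  top 5b → 0x17 → cp [RR]
  rd@[10:8]=0x7 ⇒ m
  rs@[7:5]=0x7 ⇒ m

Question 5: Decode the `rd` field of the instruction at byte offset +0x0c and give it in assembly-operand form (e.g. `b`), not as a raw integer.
l

off 0x0c: read 16 00 as big → 0x1600
  op=0x1600>>11=0x2 ⇒ neg (R)
  rd: (w>>8)&0x7=0x6 → l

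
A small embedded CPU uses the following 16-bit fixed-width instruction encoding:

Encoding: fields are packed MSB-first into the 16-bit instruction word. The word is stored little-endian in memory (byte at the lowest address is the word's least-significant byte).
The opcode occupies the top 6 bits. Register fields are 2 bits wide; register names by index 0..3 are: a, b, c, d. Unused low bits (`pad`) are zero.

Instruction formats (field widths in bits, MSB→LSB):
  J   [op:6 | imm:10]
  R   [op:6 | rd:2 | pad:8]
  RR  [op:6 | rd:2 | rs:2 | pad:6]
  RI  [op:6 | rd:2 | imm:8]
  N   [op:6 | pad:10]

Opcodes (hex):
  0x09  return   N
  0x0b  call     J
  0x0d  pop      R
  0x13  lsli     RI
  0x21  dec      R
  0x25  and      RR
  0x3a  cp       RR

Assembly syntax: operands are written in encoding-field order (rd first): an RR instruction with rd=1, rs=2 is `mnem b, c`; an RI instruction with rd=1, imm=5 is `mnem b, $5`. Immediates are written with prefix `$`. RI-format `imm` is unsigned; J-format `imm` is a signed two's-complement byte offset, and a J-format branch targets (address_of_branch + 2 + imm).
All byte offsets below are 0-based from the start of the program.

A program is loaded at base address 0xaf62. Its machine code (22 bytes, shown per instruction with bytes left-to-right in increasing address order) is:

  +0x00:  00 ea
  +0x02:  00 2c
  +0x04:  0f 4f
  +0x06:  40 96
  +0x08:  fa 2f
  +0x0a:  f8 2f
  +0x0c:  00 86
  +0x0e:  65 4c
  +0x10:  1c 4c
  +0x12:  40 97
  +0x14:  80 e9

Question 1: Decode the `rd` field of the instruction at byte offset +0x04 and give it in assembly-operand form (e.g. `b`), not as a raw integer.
d

@+04  little-endian(0f 4f) = 0x4f0f
  opcode bits[15:10]=0x13: lsli/RI
  [9:8] rd=3 = d
  [7:0] imm=15 = $15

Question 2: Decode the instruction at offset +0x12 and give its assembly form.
and d, b

[12] 40 97 → 0x9740
  top 6b → 0x25 → and [RR]
  rd: (w>>8)&0x3=0x3 → d
  rs: (w>>6)&0x3=0x1 → b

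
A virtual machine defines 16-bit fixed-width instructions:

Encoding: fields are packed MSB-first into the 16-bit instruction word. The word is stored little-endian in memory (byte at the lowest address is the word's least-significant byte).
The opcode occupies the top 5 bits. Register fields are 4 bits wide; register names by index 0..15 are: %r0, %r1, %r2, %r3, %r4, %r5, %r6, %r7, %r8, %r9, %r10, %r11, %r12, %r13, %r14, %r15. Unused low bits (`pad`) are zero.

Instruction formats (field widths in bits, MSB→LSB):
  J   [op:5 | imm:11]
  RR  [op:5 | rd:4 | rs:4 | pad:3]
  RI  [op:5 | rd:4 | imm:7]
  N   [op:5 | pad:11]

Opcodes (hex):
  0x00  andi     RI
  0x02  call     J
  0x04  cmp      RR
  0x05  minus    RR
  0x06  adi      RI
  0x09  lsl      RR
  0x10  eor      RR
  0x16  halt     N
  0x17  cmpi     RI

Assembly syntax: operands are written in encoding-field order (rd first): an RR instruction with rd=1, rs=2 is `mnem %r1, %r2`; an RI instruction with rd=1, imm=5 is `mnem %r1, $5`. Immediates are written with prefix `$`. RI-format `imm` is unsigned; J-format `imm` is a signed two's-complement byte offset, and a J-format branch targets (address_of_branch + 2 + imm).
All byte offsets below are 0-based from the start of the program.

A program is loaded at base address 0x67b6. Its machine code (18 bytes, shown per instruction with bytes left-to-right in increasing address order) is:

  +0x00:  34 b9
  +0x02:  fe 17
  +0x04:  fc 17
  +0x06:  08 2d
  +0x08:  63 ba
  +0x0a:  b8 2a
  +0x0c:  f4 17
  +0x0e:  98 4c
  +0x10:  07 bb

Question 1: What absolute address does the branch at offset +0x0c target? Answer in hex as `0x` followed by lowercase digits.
0x67b8

[0c] f4 17 → 0x17f4
  opcode bits[15:11]=0x2: call/J
  [10:0] imm=2036 (s11→-12) = $-12
  target = base 0x67b6 + off 0x0c + 2 + imm -12 = 0x67b8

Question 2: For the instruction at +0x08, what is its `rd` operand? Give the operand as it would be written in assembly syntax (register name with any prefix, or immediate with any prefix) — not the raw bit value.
%r4

@+08  little-endian(63 ba) = 0xba63
  top 5b → 0x17 → cmpi [RI]
  [10:7] rd=4 = %r4
  [6:0] imm=99 = $99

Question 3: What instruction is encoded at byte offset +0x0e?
off 0x0e: read 98 4c as little → 0x4c98
  op=0x4c98>>11=0x9 ⇒ lsl (RR)
  rd: (w>>7)&0xf=0x9 → %r9
  rs: (w>>3)&0xf=0x3 → %r3

lsl %r9, %r3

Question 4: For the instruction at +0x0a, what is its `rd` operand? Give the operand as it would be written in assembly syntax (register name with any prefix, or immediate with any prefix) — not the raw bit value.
%r5

@+0a  little-endian(b8 2a) = 0x2ab8
  op=0x2ab8>>11=0x5 ⇒ minus (RR)
  rd@[10:7]=0x5 ⇒ %r5
  rs@[6:3]=0x7 ⇒ %r7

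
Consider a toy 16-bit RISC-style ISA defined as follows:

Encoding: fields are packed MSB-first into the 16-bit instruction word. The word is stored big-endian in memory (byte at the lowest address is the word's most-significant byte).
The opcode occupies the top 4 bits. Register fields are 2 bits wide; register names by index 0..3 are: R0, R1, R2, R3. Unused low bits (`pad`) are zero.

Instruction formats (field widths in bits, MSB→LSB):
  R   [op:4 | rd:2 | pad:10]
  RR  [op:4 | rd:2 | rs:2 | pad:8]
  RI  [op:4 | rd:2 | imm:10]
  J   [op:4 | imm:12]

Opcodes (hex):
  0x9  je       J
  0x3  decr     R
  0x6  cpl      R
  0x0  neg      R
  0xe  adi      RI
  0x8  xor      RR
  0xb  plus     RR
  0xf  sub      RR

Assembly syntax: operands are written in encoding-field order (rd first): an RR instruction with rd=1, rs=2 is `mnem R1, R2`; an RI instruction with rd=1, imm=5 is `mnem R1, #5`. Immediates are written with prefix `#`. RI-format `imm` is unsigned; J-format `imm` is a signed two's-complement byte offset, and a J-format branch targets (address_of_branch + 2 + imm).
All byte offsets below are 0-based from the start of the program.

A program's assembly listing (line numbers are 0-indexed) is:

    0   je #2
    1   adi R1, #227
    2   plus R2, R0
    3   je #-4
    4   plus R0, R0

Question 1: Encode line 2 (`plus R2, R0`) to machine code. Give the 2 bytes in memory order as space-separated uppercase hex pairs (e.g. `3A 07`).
L2: plus op=0xb:4|rd=2:2|rs=0:2|pad=0:8 ⇒ 0xb800 ⇒ big b8 00

B8 00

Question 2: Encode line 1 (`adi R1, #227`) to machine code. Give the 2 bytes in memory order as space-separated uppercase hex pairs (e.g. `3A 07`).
E4 E3

L1: adi op=0xe:4|rd=1:2|imm=227:10 ⇒ 0xe4e3 ⇒ big e4 e3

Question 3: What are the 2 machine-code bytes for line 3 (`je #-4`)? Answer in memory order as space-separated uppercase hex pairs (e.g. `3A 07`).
9F FC

L3: je op=0x9:4|imm=-4:12 ⇒ 0x9ffc ⇒ big 9f fc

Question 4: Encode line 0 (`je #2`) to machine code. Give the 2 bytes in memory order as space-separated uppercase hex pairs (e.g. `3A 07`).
90 02

0. je fields op=0x9:4|imm=2:12 → word 9002h → 90 02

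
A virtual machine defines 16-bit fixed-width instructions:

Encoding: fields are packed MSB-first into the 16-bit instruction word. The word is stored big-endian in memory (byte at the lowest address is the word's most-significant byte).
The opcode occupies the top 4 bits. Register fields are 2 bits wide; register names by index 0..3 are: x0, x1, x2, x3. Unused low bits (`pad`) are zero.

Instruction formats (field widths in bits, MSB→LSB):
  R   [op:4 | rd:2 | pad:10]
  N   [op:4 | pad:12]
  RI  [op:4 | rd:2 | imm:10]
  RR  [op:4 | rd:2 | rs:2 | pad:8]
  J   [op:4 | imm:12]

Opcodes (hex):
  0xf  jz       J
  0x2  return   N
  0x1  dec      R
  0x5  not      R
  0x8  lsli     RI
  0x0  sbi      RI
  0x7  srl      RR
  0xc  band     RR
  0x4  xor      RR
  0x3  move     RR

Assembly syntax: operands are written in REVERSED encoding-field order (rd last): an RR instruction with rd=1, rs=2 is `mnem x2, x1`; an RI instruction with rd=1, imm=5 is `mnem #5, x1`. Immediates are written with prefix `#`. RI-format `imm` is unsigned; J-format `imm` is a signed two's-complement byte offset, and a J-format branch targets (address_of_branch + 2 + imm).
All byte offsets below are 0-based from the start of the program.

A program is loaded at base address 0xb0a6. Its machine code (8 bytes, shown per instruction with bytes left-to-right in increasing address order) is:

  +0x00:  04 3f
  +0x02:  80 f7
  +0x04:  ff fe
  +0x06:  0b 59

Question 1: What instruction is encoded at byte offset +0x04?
jz #-2

off 0x04: read ff fe as big → 0xfffe
  opcode bits[15:12]=0xf: jz/J
  imm: (w>>0)&0xfff=0xffe (s12→-2) → #-2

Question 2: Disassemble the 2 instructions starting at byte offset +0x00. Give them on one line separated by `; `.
sbi #63, x1; lsli #247, x0

off 0x00: read 04 3f as big → 0x043f
  opcode bits[15:12]=0x0: sbi/RI
  rd: (w>>10)&0x3=0x1 → x1
  imm: (w>>0)&0x3ff=0x3f → #63
off 0x02: read 80 f7 as big → 0x80f7
  opcode bits[15:12]=0x8: lsli/RI
  rd: (w>>10)&0x3=0x0 → x0
  imm: (w>>0)&0x3ff=0xf7 → #247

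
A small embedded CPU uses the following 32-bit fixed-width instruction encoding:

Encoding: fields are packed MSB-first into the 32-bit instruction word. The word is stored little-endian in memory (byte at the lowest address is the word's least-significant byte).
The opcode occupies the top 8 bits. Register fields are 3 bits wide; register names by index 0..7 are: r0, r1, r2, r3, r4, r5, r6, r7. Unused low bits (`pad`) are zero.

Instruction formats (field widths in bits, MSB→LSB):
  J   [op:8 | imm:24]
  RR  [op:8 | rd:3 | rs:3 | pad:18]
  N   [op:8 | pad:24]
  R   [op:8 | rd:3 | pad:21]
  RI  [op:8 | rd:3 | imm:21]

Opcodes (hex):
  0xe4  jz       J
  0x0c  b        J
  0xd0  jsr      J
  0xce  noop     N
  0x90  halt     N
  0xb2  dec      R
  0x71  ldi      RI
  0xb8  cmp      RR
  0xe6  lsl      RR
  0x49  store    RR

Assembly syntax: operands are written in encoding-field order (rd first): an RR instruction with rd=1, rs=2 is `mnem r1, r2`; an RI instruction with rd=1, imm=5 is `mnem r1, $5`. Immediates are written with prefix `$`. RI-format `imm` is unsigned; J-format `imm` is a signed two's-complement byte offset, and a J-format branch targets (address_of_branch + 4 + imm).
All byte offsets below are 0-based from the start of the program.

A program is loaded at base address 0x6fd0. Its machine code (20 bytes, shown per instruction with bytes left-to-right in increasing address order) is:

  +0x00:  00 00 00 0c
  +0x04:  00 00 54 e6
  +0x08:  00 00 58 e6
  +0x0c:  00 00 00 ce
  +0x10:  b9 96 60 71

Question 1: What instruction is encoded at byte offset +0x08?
off 0x08: read 00 00 58 e6 as little → 0xe6580000
  opcode bits[31:24]=0xe6: lsl/RR
  [23:21] rd=2 = r2
  [20:18] rs=6 = r6

lsl r2, r6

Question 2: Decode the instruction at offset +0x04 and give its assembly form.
lsl r2, r5

+0x04: 00 00 54 e6 ⇒ word 0xe6540000 (little)
  opcode bits[31:24]=0xe6: lsl/RR
  rd@[23:21]=0x2 ⇒ r2
  rs@[20:18]=0x5 ⇒ r5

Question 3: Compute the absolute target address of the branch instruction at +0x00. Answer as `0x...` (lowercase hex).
0x6fd4

[00] 00 00 00 0c → 0x0c000000
  opcode bits[31:24]=0xc: b/J
  imm@[23:0]=0x0 ⇒ $0
  target = base 0x6fd0 + off 0x00 + 4 + imm 0 = 0x6fd4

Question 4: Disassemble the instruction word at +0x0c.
[0c] 00 00 00 ce → 0xce000000
  op=0xce000000>>24=0xce ⇒ noop (N)

noop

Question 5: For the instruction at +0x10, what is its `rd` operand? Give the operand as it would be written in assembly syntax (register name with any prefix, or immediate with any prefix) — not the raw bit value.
r3

[10] b9 96 60 71 → 0x716096b9
  top 8b → 0x71 → ldi [RI]
  [23:21] rd=3 = r3
  [20:0] imm=38585 = $38585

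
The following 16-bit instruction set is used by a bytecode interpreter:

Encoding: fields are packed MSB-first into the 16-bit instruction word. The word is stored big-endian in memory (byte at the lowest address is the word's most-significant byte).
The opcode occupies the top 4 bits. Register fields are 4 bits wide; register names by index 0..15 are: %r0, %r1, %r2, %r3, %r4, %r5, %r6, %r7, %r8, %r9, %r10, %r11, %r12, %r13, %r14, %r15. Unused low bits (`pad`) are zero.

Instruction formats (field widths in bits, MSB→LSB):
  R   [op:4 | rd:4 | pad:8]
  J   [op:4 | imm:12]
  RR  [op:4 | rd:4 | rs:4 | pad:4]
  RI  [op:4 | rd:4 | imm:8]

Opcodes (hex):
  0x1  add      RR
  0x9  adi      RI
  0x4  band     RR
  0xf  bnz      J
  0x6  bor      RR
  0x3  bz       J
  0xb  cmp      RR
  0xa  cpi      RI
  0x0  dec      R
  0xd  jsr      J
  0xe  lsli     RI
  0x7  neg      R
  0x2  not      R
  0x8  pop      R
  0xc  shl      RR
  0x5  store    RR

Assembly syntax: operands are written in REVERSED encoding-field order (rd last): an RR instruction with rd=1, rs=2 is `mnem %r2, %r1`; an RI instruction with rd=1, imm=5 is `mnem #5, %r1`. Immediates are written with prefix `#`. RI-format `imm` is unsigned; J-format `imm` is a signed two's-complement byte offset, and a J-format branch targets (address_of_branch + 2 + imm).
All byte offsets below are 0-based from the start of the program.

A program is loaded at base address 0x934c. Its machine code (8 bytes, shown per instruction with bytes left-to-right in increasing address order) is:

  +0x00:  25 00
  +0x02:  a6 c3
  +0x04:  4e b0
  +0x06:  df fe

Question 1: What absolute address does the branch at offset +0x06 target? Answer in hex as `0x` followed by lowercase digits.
0x9352

@+06  big-endian(df fe) = 0xdffe
  top 4b → 0xd → jsr [J]
  imm: (w>>0)&0xfff=0xffe (s12→-2) → #-2
  target = base 0x934c + off 0x06 + 2 + imm -2 = 0x9352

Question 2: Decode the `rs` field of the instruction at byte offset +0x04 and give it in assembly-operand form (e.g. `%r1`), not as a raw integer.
[04] 4e b0 → 0x4eb0
  top 4b → 0x4 → band [RR]
  [11:8] rd=14 = %r14
  [7:4] rs=11 = %r11

%r11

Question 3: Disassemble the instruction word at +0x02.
cpi #195, %r6

@+02  big-endian(a6 c3) = 0xa6c3
  op=0xa6c3>>12=0xa ⇒ cpi (RI)
  rd: (w>>8)&0xf=0x6 → %r6
  imm: (w>>0)&0xff=0xc3 → #195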